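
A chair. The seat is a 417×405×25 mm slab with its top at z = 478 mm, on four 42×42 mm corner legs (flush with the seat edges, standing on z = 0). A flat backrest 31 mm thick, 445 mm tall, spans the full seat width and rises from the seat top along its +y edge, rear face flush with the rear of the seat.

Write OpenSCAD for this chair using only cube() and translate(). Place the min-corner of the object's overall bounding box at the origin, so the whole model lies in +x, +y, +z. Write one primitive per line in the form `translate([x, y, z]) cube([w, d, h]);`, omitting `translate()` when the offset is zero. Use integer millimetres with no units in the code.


translate([0, 0, 453]) cube([417, 405, 25]);
cube([42, 42, 453]);
translate([375, 0, 0]) cube([42, 42, 453]);
translate([0, 363, 0]) cube([42, 42, 453]);
translate([375, 363, 0]) cube([42, 42, 453]);
translate([0, 374, 478]) cube([417, 31, 445]);


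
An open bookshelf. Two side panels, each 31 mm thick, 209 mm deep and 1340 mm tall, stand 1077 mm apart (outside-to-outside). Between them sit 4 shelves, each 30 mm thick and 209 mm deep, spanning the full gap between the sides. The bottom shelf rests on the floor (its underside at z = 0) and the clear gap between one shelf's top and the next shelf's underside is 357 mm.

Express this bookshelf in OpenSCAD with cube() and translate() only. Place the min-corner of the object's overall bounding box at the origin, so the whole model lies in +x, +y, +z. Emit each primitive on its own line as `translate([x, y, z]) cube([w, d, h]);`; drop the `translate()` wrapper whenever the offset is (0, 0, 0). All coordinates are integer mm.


cube([31, 209, 1340]);
translate([1046, 0, 0]) cube([31, 209, 1340]);
translate([31, 0, 0]) cube([1015, 209, 30]);
translate([31, 0, 387]) cube([1015, 209, 30]);
translate([31, 0, 774]) cube([1015, 209, 30]);
translate([31, 0, 1161]) cube([1015, 209, 30]);


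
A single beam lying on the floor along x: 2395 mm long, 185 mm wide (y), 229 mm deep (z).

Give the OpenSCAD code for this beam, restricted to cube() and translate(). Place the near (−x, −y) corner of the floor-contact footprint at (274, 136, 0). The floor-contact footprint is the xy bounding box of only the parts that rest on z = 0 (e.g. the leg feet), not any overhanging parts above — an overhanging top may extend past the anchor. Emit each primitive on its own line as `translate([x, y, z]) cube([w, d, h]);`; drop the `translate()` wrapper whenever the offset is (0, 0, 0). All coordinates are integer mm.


translate([274, 136, 0]) cube([2395, 185, 229]);


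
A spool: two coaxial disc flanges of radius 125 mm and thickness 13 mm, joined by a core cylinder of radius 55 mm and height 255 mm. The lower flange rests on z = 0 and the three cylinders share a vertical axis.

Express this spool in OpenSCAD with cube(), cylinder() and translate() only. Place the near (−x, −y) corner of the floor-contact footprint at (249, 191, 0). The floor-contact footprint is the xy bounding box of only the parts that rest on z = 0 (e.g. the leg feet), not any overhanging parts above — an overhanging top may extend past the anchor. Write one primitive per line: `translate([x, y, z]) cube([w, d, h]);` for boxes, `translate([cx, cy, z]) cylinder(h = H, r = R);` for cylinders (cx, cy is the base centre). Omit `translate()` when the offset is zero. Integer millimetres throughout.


translate([374, 316, 0]) cylinder(h = 13, r = 125);
translate([374, 316, 13]) cylinder(h = 255, r = 55);
translate([374, 316, 268]) cylinder(h = 13, r = 125);


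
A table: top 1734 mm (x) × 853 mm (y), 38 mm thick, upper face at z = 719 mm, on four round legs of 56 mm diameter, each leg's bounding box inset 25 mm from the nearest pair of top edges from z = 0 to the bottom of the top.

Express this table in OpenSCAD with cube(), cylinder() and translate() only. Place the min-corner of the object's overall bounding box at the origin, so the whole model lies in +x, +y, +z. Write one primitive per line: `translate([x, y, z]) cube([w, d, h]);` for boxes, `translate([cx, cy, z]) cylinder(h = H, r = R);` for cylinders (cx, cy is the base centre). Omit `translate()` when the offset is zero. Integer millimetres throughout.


translate([0, 0, 681]) cube([1734, 853, 38]);
translate([53, 53, 0]) cylinder(h = 681, r = 28);
translate([1681, 53, 0]) cylinder(h = 681, r = 28);
translate([53, 800, 0]) cylinder(h = 681, r = 28);
translate([1681, 800, 0]) cylinder(h = 681, r = 28);


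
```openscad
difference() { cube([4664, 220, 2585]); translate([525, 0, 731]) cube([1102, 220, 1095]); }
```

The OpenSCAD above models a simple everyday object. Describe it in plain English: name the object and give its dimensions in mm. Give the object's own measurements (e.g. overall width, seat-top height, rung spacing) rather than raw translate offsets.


A wall 4664 mm long (x), 220 mm thick (y), 2585 mm tall, with a rectangular window opening cut through it. The opening is 1102 mm wide and 1095 mm tall; its sill is at z = 731 mm and its near (−x) edge is 525 mm from the wall's −x end. The opening passes through the full wall thickness.


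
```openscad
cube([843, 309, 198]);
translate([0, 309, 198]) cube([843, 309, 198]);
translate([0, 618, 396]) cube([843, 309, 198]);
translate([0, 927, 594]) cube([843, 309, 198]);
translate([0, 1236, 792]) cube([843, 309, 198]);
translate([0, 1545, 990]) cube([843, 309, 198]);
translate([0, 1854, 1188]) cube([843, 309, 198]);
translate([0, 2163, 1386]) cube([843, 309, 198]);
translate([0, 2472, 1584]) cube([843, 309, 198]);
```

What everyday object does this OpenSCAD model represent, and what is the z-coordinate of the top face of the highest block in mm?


A staircase. The total rise is 1782 mm.

9 identical blocks, each offset up and back from the previous — a staircase. Each step is 198 mm tall and there are 9 of them, so the total rise is 9 × 198 = 1782 mm.


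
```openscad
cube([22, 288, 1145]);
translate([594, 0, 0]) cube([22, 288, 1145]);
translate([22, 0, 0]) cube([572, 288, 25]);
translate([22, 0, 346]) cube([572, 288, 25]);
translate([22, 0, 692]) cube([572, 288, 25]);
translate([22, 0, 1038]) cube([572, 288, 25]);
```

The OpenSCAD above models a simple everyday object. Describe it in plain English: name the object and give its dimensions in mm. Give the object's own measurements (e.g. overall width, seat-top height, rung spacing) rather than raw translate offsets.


An open bookshelf. Two side panels, each 22 mm thick, 288 mm deep and 1145 mm tall, stand 616 mm apart (outside-to-outside). Between them sit 4 shelves, each 25 mm thick and 288 mm deep, spanning the full gap between the sides. The bottom shelf rests on the floor (its underside at z = 0) and the clear gap between one shelf's top and the next shelf's underside is 321 mm.


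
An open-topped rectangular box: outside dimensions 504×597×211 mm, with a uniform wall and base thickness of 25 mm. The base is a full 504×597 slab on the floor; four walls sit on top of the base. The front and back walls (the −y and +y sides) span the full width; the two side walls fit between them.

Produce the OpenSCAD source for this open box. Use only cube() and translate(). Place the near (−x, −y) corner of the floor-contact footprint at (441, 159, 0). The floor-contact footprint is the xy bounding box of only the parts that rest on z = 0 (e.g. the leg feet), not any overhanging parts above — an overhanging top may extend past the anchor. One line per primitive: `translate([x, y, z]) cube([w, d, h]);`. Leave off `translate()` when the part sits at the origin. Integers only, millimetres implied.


translate([441, 159, 0]) cube([504, 597, 25]);
translate([441, 159, 25]) cube([504, 25, 186]);
translate([441, 731, 25]) cube([504, 25, 186]);
translate([441, 184, 25]) cube([25, 547, 186]);
translate([920, 184, 25]) cube([25, 547, 186]);


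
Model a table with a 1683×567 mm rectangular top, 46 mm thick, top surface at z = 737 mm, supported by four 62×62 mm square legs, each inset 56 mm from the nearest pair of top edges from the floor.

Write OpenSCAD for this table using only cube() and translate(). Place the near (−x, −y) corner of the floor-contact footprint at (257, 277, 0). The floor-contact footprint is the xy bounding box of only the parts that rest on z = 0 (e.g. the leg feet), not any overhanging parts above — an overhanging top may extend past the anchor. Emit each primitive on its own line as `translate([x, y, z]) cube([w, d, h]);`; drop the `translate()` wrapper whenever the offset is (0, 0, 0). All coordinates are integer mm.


// leg_h = 737 - 46 = 691
translate([201, 221, 691]) cube([1683, 567, 46]);
translate([257, 277, 0]) cube([62, 62, 691]);
translate([1766, 277, 0]) cube([62, 62, 691]);
translate([257, 670, 0]) cube([62, 62, 691]);
translate([1766, 670, 0]) cube([62, 62, 691]);


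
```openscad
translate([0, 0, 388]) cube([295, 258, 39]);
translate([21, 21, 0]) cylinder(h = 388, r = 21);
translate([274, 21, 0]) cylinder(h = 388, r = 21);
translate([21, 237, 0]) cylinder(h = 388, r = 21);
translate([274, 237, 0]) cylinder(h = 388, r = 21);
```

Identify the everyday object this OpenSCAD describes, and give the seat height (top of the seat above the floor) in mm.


A stool. The seat height is 427 mm.

A 295×258×39 slab at z = 388 on four corner cylinders — a stool. The seat top is 388 + 39 = 427 mm.


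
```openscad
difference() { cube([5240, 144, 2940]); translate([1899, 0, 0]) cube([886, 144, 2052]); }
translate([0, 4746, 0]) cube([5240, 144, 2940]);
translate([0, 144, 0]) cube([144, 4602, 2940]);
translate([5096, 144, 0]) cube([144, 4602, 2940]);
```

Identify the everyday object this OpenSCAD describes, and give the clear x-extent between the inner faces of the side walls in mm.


A single room. The interior width is 4952 mm.

Four walls enclosing a rectangle with a door in the front wall — a room. Outside width 5240 minus two 144 mm walls gives 4952 mm.


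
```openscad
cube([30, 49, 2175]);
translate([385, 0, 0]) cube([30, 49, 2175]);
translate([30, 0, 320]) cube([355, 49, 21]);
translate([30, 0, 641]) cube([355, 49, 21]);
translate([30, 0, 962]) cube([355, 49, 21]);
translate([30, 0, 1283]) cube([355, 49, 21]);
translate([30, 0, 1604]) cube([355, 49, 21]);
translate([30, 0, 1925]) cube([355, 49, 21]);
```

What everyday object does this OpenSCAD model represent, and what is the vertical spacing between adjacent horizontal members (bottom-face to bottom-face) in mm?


A ladder. The rung spacing is 321 mm.

Two tall 30×49 posts with 6 short bars between them — a ladder. Adjacent rungs sit at z = 320 and z = 641, so the spacing is 641 − 320 = 321 mm.


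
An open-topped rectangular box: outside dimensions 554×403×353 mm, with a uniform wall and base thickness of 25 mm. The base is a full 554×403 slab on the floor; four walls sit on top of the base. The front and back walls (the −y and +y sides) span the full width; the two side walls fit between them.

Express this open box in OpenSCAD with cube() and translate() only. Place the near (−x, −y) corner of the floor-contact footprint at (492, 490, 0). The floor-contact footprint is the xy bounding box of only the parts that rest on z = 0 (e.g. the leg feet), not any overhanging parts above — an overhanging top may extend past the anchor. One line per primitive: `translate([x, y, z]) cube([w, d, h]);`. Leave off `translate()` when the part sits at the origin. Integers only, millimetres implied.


translate([492, 490, 0]) cube([554, 403, 25]);
translate([492, 490, 25]) cube([554, 25, 328]);
translate([492, 868, 25]) cube([554, 25, 328]);
translate([492, 515, 25]) cube([25, 353, 328]);
translate([1021, 515, 25]) cube([25, 353, 328]);


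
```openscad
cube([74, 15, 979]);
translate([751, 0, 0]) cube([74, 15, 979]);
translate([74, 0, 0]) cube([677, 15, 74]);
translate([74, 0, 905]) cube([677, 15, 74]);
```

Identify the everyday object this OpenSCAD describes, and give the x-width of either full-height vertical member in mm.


A picture frame. The border width is 74 mm.

Four thin pieces enclosing a rectangular opening — a picture frame. The two full-height stiles are 979 mm tall; the top rail sits at z = 905 and is 74 mm tall, so the border above the opening is 979 − 905 = 74 mm, matching the stile x-width.


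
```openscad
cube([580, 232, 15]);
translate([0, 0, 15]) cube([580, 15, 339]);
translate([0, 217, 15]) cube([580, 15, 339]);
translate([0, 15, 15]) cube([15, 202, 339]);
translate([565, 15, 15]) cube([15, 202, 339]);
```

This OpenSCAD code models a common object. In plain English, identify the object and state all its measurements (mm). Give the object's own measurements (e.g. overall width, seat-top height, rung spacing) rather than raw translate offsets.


An open-topped rectangular box: outside dimensions 580×232×354 mm, with a uniform wall and base thickness of 15 mm. The base is a full 580×232 slab on the floor; four walls sit on top of the base. The front and back walls (the −y and +y sides) span the full width; the two side walls fit between them.


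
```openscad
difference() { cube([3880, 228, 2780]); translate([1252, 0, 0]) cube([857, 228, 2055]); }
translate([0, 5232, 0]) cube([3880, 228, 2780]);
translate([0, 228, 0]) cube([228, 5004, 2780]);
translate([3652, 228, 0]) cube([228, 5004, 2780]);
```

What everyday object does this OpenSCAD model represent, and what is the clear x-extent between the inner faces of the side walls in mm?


A single room. The interior width is 3424 mm.

Four walls enclosing a rectangle with a door in the front wall — a room. Outside width 3880 minus two 228 mm walls gives 3424 mm.


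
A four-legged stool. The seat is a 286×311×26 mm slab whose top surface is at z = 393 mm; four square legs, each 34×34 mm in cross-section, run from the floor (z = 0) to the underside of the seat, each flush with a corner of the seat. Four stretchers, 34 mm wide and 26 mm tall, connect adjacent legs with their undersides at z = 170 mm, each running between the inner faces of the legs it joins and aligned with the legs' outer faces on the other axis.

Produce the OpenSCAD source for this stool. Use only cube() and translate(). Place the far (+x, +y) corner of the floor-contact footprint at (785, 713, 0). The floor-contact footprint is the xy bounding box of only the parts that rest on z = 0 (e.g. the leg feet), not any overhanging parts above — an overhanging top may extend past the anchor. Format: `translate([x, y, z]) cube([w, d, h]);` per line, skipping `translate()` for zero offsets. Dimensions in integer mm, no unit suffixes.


translate([499, 402, 367]) cube([286, 311, 26]);
translate([499, 402, 0]) cube([34, 34, 367]);
translate([751, 402, 0]) cube([34, 34, 367]);
translate([499, 679, 0]) cube([34, 34, 367]);
translate([751, 679, 0]) cube([34, 34, 367]);
translate([533, 402, 170]) cube([218, 34, 26]);
translate([533, 679, 170]) cube([218, 34, 26]);
translate([499, 436, 170]) cube([34, 243, 26]);
translate([751, 436, 170]) cube([34, 243, 26]);


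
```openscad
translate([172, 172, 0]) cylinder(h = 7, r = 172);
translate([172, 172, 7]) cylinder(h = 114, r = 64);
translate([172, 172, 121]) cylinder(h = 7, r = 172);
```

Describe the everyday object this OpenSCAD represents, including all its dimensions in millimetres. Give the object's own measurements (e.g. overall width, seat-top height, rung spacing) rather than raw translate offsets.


A spool: two coaxial disc flanges of radius 172 mm and thickness 7 mm, joined by a core cylinder of radius 64 mm and height 114 mm. The lower flange rests on z = 0 and the three cylinders share a vertical axis.


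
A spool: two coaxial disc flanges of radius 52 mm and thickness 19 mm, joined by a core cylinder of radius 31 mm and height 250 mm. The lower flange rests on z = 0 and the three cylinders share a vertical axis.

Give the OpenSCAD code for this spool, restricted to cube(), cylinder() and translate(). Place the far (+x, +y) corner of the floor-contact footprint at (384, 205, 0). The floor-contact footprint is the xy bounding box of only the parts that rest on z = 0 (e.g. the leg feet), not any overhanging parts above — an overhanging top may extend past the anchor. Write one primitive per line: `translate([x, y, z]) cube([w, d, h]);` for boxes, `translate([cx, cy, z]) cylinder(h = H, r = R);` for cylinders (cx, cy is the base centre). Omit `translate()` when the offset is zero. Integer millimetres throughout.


translate([332, 153, 0]) cylinder(h = 19, r = 52);
translate([332, 153, 19]) cylinder(h = 250, r = 31);
translate([332, 153, 269]) cylinder(h = 19, r = 52);


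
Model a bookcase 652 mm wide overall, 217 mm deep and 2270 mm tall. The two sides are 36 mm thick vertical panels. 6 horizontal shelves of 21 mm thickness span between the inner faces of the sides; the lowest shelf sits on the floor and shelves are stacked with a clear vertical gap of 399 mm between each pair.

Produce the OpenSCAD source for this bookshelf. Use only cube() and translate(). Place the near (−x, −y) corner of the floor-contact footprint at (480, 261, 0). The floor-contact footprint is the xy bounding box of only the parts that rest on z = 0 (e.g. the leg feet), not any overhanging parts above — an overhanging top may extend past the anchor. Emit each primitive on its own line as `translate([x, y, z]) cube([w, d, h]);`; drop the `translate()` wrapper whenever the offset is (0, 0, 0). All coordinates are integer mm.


translate([480, 261, 0]) cube([36, 217, 2270]);
translate([1096, 261, 0]) cube([36, 217, 2270]);
translate([516, 261, 0]) cube([580, 217, 21]);
translate([516, 261, 420]) cube([580, 217, 21]);
translate([516, 261, 840]) cube([580, 217, 21]);
translate([516, 261, 1260]) cube([580, 217, 21]);
translate([516, 261, 1680]) cube([580, 217, 21]);
translate([516, 261, 2100]) cube([580, 217, 21]);


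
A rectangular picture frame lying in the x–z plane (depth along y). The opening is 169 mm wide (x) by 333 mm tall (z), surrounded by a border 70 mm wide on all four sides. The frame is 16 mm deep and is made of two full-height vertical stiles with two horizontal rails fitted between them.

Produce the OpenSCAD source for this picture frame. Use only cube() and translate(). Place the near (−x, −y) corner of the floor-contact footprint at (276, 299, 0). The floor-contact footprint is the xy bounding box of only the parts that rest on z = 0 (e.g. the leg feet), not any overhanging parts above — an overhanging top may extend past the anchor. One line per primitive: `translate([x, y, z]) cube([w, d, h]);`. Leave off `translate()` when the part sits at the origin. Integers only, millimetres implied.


translate([276, 299, 0]) cube([70, 16, 473]);
translate([515, 299, 0]) cube([70, 16, 473]);
translate([346, 299, 0]) cube([169, 16, 70]);
translate([346, 299, 403]) cube([169, 16, 70]);


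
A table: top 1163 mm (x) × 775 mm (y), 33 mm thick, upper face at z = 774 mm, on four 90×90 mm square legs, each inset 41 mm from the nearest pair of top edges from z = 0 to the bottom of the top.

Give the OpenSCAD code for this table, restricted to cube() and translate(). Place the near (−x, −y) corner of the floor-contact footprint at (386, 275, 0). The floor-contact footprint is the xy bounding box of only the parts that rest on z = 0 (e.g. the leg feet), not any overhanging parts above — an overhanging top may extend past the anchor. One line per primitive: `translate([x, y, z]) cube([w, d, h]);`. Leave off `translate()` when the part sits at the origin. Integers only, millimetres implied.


translate([345, 234, 741]) cube([1163, 775, 33]);
translate([386, 275, 0]) cube([90, 90, 741]);
translate([1377, 275, 0]) cube([90, 90, 741]);
translate([386, 878, 0]) cube([90, 90, 741]);
translate([1377, 878, 0]) cube([90, 90, 741]);


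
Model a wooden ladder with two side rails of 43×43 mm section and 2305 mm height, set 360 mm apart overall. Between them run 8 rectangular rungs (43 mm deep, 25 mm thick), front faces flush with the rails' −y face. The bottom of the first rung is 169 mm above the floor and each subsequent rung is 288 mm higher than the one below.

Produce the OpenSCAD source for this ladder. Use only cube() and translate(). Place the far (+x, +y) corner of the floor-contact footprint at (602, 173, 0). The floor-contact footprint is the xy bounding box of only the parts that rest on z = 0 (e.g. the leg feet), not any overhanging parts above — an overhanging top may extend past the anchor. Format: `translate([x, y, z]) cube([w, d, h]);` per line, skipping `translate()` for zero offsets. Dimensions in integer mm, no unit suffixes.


// rung span = 360 - 2*43 = 274
// rung[k] z = 169 + k*288
translate([242, 130, 0]) cube([43, 43, 2305]);
translate([559, 130, 0]) cube([43, 43, 2305]);
translate([285, 130, 169]) cube([274, 43, 25]);
translate([285, 130, 457]) cube([274, 43, 25]);
translate([285, 130, 745]) cube([274, 43, 25]);
translate([285, 130, 1033]) cube([274, 43, 25]);
translate([285, 130, 1321]) cube([274, 43, 25]);
translate([285, 130, 1609]) cube([274, 43, 25]);
translate([285, 130, 1897]) cube([274, 43, 25]);
translate([285, 130, 2185]) cube([274, 43, 25]);


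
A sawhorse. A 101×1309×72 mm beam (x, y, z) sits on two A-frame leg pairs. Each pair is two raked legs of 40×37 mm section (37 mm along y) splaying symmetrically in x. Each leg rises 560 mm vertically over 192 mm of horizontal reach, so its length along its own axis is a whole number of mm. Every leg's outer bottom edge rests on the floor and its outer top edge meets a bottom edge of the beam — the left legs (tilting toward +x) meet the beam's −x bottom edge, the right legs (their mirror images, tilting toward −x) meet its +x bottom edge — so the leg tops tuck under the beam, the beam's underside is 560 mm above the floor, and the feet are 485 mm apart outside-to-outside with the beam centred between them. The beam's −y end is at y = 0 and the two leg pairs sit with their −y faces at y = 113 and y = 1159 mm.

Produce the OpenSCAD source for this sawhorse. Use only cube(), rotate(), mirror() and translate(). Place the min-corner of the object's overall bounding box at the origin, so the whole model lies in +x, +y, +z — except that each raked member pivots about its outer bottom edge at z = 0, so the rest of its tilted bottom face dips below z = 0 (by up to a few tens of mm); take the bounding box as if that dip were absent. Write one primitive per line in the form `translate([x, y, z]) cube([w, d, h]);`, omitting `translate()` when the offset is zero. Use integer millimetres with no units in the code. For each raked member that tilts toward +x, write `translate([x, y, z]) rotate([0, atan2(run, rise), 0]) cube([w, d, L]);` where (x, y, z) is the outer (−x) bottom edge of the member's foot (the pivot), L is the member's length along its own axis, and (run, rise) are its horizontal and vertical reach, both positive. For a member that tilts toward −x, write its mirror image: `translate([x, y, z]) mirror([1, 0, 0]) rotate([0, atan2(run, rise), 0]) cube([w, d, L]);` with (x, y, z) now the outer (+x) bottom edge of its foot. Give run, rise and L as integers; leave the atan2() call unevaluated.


// leg length = √(192² + 560²) = 592
// right-leg outer foot x = 2·192 + 101 = 485
// beam min-corner = (192, 0, 560)
translate([192, 0, 560]) cube([101, 1309, 72]);
translate([0, 113, 0]) rotate([0, atan2(192, 560), 0]) cube([40, 37, 592]);
translate([485, 113, 0]) mirror([1, 0, 0]) rotate([0, atan2(192, 560), 0]) cube([40, 37, 592]);
translate([0, 1159, 0]) rotate([0, atan2(192, 560), 0]) cube([40, 37, 592]);
translate([485, 1159, 0]) mirror([1, 0, 0]) rotate([0, atan2(192, 560), 0]) cube([40, 37, 592]);


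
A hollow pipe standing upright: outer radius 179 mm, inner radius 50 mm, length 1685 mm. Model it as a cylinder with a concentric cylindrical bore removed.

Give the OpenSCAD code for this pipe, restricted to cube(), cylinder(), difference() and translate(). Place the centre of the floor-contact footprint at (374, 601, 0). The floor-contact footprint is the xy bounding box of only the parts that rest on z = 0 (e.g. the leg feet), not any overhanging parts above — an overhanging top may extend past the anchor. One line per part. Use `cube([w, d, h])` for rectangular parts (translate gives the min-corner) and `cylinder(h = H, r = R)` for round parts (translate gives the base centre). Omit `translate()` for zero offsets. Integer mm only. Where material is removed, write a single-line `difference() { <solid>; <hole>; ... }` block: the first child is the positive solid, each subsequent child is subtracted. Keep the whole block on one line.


difference() { translate([374, 601, 0]) cylinder(h = 1685, r = 179); translate([374, 601, 0]) cylinder(h = 1685, r = 50); }


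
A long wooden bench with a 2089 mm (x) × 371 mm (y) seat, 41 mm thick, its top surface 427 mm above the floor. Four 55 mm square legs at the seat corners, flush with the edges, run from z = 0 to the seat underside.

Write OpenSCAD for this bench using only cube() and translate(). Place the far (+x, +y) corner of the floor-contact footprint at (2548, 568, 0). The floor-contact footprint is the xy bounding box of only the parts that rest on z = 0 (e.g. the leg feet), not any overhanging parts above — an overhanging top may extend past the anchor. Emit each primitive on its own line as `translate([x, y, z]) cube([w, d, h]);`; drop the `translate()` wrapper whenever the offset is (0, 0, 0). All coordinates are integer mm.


translate([459, 197, 386]) cube([2089, 371, 41]);
translate([459, 197, 0]) cube([55, 55, 386]);
translate([459, 513, 0]) cube([55, 55, 386]);
translate([2493, 197, 0]) cube([55, 55, 386]);
translate([2493, 513, 0]) cube([55, 55, 386]);


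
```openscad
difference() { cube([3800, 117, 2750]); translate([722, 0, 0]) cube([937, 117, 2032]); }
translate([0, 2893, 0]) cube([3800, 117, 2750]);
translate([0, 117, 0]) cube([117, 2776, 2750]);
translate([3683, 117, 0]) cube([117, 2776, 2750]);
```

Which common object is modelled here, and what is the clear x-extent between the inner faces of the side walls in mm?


A single room. The interior width is 3566 mm.

Four walls enclosing a rectangle with a door in the front wall — a room. Outside width 3800 minus two 117 mm walls gives 3566 mm.


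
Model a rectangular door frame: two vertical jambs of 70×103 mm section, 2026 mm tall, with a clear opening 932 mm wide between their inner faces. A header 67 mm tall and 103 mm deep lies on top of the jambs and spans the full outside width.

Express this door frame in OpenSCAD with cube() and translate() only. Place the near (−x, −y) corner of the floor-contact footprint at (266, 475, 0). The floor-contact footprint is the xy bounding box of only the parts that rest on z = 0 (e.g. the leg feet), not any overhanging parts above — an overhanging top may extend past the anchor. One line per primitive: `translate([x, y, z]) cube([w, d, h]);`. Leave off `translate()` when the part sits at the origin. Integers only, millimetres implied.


translate([266, 475, 0]) cube([70, 103, 2026]);
translate([1268, 475, 0]) cube([70, 103, 2026]);
translate([266, 475, 2026]) cube([1072, 103, 67]);


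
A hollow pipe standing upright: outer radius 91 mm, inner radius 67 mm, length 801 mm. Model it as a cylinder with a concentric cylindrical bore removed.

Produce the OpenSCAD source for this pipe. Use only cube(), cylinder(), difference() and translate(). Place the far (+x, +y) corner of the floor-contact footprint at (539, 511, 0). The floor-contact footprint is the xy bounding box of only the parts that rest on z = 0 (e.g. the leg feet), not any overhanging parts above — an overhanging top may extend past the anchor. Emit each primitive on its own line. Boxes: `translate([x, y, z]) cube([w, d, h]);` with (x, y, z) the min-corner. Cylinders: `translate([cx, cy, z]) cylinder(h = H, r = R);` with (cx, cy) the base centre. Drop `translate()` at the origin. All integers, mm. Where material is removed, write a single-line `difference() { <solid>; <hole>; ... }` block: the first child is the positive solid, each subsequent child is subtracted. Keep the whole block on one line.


difference() { translate([448, 420, 0]) cylinder(h = 801, r = 91); translate([448, 420, 0]) cylinder(h = 801, r = 67); }


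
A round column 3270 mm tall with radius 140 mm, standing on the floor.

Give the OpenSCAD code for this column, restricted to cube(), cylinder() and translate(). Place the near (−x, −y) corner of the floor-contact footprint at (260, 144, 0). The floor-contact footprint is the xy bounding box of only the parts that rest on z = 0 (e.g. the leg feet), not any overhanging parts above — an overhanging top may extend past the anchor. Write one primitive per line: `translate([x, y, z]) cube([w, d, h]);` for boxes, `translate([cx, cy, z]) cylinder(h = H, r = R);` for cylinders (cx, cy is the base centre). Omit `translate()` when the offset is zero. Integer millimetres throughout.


translate([400, 284, 0]) cylinder(h = 3270, r = 140);


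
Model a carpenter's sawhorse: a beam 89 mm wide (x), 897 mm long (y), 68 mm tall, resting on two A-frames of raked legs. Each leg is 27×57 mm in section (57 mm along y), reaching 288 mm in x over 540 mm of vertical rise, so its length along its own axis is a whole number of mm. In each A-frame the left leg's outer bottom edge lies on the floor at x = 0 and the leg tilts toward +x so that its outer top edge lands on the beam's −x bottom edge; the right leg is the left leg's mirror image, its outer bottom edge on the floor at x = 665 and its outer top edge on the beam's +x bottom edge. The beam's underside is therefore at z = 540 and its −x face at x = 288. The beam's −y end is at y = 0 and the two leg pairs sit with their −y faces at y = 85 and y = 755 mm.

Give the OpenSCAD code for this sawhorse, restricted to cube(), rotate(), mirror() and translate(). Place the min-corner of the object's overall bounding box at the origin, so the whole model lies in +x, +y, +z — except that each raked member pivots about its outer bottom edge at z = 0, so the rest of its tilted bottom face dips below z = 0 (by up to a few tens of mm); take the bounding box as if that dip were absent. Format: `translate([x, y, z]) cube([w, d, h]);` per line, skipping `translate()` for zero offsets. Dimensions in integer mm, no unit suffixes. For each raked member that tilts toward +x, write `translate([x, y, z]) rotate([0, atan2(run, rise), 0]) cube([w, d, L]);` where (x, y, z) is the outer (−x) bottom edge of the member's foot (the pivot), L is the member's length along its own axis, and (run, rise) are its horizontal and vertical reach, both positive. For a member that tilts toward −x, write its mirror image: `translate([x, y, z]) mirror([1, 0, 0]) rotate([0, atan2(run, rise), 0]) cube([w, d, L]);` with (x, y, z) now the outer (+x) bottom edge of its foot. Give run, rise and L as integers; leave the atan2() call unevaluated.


translate([288, 0, 540]) cube([89, 897, 68]);
translate([0, 85, 0]) rotate([0, atan2(288, 540), 0]) cube([27, 57, 612]);
translate([665, 85, 0]) mirror([1, 0, 0]) rotate([0, atan2(288, 540), 0]) cube([27, 57, 612]);
translate([0, 755, 0]) rotate([0, atan2(288, 540), 0]) cube([27, 57, 612]);
translate([665, 755, 0]) mirror([1, 0, 0]) rotate([0, atan2(288, 540), 0]) cube([27, 57, 612]);


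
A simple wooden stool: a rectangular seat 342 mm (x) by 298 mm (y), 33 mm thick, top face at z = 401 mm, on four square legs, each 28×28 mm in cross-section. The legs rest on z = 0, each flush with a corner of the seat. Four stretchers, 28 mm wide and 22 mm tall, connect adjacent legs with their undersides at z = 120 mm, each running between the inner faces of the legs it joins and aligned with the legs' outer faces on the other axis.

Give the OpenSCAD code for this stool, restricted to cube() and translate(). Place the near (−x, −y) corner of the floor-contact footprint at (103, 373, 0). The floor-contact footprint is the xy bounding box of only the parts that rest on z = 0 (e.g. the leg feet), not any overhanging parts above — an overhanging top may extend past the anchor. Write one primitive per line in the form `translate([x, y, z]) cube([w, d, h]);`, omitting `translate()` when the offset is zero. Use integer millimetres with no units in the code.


// leg_h = 401 - 33 = 368
// stretcher span = 342 - 2*28 = 286
translate([103, 373, 368]) cube([342, 298, 33]);
translate([103, 373, 0]) cube([28, 28, 368]);
translate([417, 373, 0]) cube([28, 28, 368]);
translate([103, 643, 0]) cube([28, 28, 368]);
translate([417, 643, 0]) cube([28, 28, 368]);
translate([131, 373, 120]) cube([286, 28, 22]);
translate([131, 643, 120]) cube([286, 28, 22]);
translate([103, 401, 120]) cube([28, 242, 22]);
translate([417, 401, 120]) cube([28, 242, 22]);


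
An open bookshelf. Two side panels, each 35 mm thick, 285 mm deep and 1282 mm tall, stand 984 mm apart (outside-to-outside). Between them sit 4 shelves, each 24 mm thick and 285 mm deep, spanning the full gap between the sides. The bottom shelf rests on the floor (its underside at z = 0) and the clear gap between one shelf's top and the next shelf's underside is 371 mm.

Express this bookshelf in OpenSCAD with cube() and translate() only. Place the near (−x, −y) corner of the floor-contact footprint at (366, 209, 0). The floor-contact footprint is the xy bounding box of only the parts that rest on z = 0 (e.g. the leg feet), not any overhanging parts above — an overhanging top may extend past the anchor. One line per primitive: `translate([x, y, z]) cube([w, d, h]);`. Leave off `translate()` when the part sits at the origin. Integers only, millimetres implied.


translate([366, 209, 0]) cube([35, 285, 1282]);
translate([1315, 209, 0]) cube([35, 285, 1282]);
translate([401, 209, 0]) cube([914, 285, 24]);
translate([401, 209, 395]) cube([914, 285, 24]);
translate([401, 209, 790]) cube([914, 285, 24]);
translate([401, 209, 1185]) cube([914, 285, 24]);


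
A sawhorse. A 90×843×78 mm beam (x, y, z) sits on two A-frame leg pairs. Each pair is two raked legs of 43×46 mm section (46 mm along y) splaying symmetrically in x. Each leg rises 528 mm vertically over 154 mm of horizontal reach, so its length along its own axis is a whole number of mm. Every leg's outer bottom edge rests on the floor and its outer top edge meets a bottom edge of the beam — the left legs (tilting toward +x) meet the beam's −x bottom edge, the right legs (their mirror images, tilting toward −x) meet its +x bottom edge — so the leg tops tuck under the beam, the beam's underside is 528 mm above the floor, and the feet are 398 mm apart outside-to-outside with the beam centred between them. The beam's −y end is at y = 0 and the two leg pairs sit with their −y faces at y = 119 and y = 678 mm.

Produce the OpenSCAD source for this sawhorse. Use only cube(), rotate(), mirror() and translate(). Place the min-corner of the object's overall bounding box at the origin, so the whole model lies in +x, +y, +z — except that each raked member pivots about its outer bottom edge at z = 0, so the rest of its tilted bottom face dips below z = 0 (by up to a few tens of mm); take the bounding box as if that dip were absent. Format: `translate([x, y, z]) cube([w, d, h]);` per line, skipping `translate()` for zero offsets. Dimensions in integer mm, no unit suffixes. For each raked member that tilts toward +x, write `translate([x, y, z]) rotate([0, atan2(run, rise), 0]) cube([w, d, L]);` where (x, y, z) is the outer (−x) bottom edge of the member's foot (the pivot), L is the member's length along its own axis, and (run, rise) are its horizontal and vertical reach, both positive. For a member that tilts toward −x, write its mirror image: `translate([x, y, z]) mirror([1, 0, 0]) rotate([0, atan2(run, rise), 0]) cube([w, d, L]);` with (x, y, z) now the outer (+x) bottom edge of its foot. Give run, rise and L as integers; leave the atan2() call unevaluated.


// leg length = √(154² + 528²) = 550
// right-leg outer foot x = 2·154 + 90 = 398
// beam min-corner = (154, 0, 528)
translate([154, 0, 528]) cube([90, 843, 78]);
translate([0, 119, 0]) rotate([0, atan2(154, 528), 0]) cube([43, 46, 550]);
translate([398, 119, 0]) mirror([1, 0, 0]) rotate([0, atan2(154, 528), 0]) cube([43, 46, 550]);
translate([0, 678, 0]) rotate([0, atan2(154, 528), 0]) cube([43, 46, 550]);
translate([398, 678, 0]) mirror([1, 0, 0]) rotate([0, atan2(154, 528), 0]) cube([43, 46, 550]);


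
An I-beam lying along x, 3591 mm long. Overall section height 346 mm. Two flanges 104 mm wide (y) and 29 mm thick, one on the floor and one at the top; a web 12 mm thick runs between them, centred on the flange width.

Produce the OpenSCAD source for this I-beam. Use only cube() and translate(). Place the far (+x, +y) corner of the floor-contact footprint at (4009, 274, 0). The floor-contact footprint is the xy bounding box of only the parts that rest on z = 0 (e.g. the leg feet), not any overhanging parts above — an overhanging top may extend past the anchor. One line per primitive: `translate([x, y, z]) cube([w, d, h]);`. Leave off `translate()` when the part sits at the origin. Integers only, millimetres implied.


translate([418, 170, 0]) cube([3591, 104, 29]);
translate([418, 216, 29]) cube([3591, 12, 288]);
translate([418, 170, 317]) cube([3591, 104, 29]);


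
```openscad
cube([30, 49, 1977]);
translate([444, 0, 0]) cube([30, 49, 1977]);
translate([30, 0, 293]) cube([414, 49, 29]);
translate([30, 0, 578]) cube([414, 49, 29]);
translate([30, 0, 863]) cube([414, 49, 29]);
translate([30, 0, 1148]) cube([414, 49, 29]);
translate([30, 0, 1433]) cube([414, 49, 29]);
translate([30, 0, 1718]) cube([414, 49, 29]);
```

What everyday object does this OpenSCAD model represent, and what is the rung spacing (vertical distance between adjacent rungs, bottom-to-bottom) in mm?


A ladder. The rung spacing is 285 mm.

Two tall 30×49 posts with 6 short bars between them — a ladder. Adjacent rungs sit at z = 293 and z = 578, so the spacing is 578 − 293 = 285 mm.


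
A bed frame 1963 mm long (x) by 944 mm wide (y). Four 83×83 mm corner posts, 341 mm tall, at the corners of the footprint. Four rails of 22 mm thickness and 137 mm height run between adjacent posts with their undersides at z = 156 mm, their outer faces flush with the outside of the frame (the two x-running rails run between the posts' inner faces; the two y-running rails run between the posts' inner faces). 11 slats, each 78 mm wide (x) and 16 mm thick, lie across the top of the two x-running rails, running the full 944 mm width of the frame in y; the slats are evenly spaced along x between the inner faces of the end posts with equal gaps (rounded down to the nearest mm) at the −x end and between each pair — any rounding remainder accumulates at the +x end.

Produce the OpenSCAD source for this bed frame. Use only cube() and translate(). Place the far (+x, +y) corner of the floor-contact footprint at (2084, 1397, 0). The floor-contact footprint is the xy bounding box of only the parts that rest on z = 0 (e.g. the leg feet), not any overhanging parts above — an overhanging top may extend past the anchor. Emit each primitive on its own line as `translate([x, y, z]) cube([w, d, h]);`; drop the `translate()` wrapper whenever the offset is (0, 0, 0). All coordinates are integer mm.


translate([121, 453, 0]) cube([83, 83, 341]);
translate([121, 1314, 0]) cube([83, 83, 341]);
translate([2001, 453, 0]) cube([83, 83, 341]);
translate([2001, 1314, 0]) cube([83, 83, 341]);
translate([204, 453, 156]) cube([1797, 22, 137]);
translate([204, 1375, 156]) cube([1797, 22, 137]);
translate([121, 536, 156]) cube([22, 778, 137]);
translate([2062, 536, 156]) cube([22, 778, 137]);
translate([282, 453, 293]) cube([78, 944, 16]);
translate([438, 453, 293]) cube([78, 944, 16]);
translate([594, 453, 293]) cube([78, 944, 16]);
translate([750, 453, 293]) cube([78, 944, 16]);
translate([906, 453, 293]) cube([78, 944, 16]);
translate([1062, 453, 293]) cube([78, 944, 16]);
translate([1218, 453, 293]) cube([78, 944, 16]);
translate([1374, 453, 293]) cube([78, 944, 16]);
translate([1530, 453, 293]) cube([78, 944, 16]);
translate([1686, 453, 293]) cube([78, 944, 16]);
translate([1842, 453, 293]) cube([78, 944, 16]);
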